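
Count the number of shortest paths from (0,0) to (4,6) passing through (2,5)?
63

To (2,5): C(7,2)=21. From there: C(3,2)=3. Total: 63.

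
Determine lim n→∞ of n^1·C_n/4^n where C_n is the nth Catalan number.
0

C_n ~ 4^n/(n^(3/2)√π), so n^1·C_n/4^n ~ n^(1 − 3/2)/√π → 0.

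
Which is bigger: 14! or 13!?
14!

Explanation: 14!=87,178,291,200, 13!=6,227,020,800. 14! > 13!.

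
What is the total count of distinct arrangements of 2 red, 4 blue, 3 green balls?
1,260

Working:
Multinomial: 9!/(2! × 4! × 3!) = 1,260.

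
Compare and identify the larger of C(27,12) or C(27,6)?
C(27,12)

Working:
C(27,12)=17,383,860, C(27,6)=296,010.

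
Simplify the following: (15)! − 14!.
(15)! − 14! = (15)·14! − 14! = (15−1)·14! = 14·14! = 1,220,496,076,800.

Answer: 1,220,496,076,800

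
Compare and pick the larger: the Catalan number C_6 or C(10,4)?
C_6 = C(12,6)/(6+1) = 924/7 = 132; C(10,4) = 210.

Answer: C(10,4)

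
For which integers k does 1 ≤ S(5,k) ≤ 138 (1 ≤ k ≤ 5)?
1, 2, 3, 4, 5

Reasoning: S(5,1)=1; S(5,2)=15; S(5,3)=25; S(5,4)=10; S(5,5)=1. So valid k = 1, 2, 3, 4, 5.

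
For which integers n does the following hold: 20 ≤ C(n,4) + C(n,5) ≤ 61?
6, 7

Explanation: C(5,4)+C(5,5)=6; C(6,4)+C(6,5)=21; C(7,4)+C(7,5)=56; C(8,4)+C(8,5)=126. So valid n = 6, 7.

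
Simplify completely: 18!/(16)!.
306

Explanation: This equals 18×17 = 306.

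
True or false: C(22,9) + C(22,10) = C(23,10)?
True

Working:
Pascal's identity C(n,k) + C(n,k+1) = C(n+1,k+1): 497,420 + 646,646 = 1,144,066 = C(23,10).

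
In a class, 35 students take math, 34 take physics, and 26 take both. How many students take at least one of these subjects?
43

|A∪B| = |A|+|B|-|A∩B| = 35+34-26 = 43.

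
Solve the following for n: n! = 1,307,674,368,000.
15

Explanation: n! is strictly increasing. 13! = 6,227,020,800, 14! = 87,178,291,200, 15! = 1,307,674,368,000 ✓. So n = 15.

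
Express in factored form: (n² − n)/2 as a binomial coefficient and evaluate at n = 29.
(n² − n)/2 = n(n−1)/2 = C(n,2). At n = 29: C(29,2) = 406.
Final answer: C(n,2); C(29,2) = 406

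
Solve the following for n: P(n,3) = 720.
P(n,3) = n(n−1)(n−2) is increasing in n; n(n−1)(n−2) ≈ (n−1)^3 = 720 gives n ≈ 10.0. Check: P(8,3) = 336, P(9,3) = 504, P(10,3) = 720 ✓. So n = 10.
Final answer: 10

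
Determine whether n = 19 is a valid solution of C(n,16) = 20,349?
No

Solution: C(19,16) = 19·18·17·16·15·14·13·12·11·10·9·8·7·6·5·4/16! = 20,274,183,401,472,000/20,922,789,888,000 = 969, which does not equal 20,349.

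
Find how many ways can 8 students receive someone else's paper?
14,833
Using D(n) = (n-1)[D(n-1) + D(n-2)]:
D(8) = (8-1) × [D(7) + D(6)]
      = 7 × [1854 + 265]
      = 7 × 2119
      = 14,833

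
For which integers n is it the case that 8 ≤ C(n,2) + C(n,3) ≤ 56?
C(3,2)+C(3,3)=4; C(4,2)+C(4,3)=10; C(5,2)+C(5,3)=20; C(6,2)+C(6,3)=35; C(7,2)+C(7,3)=56; C(8,2)+C(8,3)=84. So valid n = 4, 5, 6, 7.

Answer: 4, 5, 6, 7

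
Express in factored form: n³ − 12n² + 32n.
n³ − 12n² + 32n = n(n² − 12n + 32) = n(n − 4)(n − 8).

Answer: n(n − 4)(n − 8)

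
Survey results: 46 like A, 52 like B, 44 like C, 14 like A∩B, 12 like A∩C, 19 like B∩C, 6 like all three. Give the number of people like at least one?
103

|A∪B∪C| = 46+52+44-14-12-19+6 = 103.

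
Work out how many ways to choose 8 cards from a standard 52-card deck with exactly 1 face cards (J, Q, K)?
223,722,720
12 face cards and 40 non-face cards: C(12,1) × C(40,7) = 12 × 18,643,560 = 223,722,720.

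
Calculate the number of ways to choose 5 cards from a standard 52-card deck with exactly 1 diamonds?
1,069,263

Reasoning: 13 diamonds and 39 non-diamonds: C(13,1) × C(39,4) = 13 × 82251 = 1,069,263.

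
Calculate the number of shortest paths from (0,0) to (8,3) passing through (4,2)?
To (4,2): C(6,4)=15. From there: C(5,4)=5. Total: 75.

Answer: 75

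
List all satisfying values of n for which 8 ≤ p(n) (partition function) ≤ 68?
6, 7, 8, 9, 10, 11

Reasoning: Tabulating p(n) via p(n) = p(n−1) + p(n−2) − p(n−5) − p(n−7) + …: p(5)=7; p(6)=11; p(7)=15; p(8)=22; p(9)=30; p(10)=42; p(11)=56; p(12)=77. So valid n = 6, 7, 8, 9, 10, 11.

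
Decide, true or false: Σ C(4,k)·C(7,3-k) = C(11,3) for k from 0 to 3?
True

Vandermonde's identity gives C(11,3) = 165; RHS C(11,3) = 165.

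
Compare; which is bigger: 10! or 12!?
10!=3,628,800, 12!=479,001,600. 12! > 10!.

Answer: 12!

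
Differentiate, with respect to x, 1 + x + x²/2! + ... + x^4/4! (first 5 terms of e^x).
1 + x + x²/2! + ... + x^3/3!

Explanation: Differentiating term by term gives the first 4 terms of e^x.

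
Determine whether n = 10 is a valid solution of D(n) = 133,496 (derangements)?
D(10) = (10-1)·[D(9) + D(8)] = 9·[133,496 + 14,833] = 1,334,961, which does not equal 133,496.
Final answer: No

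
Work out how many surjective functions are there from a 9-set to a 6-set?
1,905,120

Working:
Onto functions = 6! × S(9,6)
First compute S(9,6) via recurrence:
Using the Stirling recurrence: S(n,k) = k·S(n-1,k) + S(n-1,k-1)
S(9,6) = 6·S(8,6) + S(8,5)
         = 6·266 + 1050
         = 1596 + 1050
         = 2,646
Then: 720 × 2646 = 1,905,120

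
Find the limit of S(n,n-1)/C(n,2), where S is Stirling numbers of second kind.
1

Working:
S(n,n-1) = C(n,2), so the limit is 1.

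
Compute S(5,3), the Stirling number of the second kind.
25

Explanation: Using the Stirling recurrence: S(n,k) = k·S(n-1,k) + S(n-1,k-1)
S(5,3) = 3·S(4,3) + S(4,2)
         = 3·6 + 7
         = 18 + 7
         = 25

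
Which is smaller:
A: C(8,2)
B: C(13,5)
A=C(8,2)=28, B=C(13,5)=1,287.
Final answer: A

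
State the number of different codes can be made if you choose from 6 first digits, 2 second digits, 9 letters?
108

By the multiplication principle: 6 × 2 × 9 = 108.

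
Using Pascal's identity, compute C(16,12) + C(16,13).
2,380

Solution: C(16,12) + C(16,13) = C(17,13) = 2,380.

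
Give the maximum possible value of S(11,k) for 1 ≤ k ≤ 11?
Row S(11,k) for k = 1..11 (via S(n,k) = k·S(n−1,k) + S(n−1,k−1)): 1, 1,023, 28,501, 145,750, 246,730, 179,487, 63,987, 11,880, 1,155, 55, 1. The row is unimodal; maximum at k = 5: 246,730.
Final answer: 246,730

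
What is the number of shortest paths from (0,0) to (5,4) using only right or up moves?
126

Working:
Choose 5 rights from 9 moves: C(9,5) = 126.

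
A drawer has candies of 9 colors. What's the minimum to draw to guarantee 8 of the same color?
64

Reasoning: Worst case: 7 of each = 63. One more: 64.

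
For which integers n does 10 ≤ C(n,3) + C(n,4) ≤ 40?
5, 6

Explanation: C(4,3)+C(4,4)=5; C(5,3)+C(5,4)=15; C(6,3)+C(6,4)=35; C(7,3)+C(7,4)=70. So valid n = 5, 6.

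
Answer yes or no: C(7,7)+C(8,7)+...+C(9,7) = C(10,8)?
Hockey stick identity gives Σ = C(10,8) = 45; RHS C(10,8) = 45.

Answer: Yes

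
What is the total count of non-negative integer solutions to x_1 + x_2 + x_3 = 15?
136

Reasoning: C(15+3-1, 3-1) = 136.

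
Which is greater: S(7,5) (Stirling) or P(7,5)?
P(7,5)
S(7,5) = 5·S(6,5) + S(6,4) = 5·15 + 65 = 140; P(7,5) = 2,520.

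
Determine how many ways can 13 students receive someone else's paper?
Using D(n) = (n-1)[D(n-1) + D(n-2)]:
D(13) = (13-1) × [D(12) + D(11)]
      = 12 × [176214841 + 14684570]
      = 12 × 190899411
      = 2,290,792,932

Answer: 2,290,792,932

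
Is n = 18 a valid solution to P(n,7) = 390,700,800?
No

Solution: P(18,7) = 18·17·16·15·14·13·12 = 160,392,960, which does not equal 390,700,800.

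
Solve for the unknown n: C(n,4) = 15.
6

Working:
C(n,4) = n(n−1)(n−2)(n−3)/4! is increasing in n, and n(n−1)(n−2)(n−3) = 4!·15 = 360 ≈ (n−1.5)^4 gives n ≈ 5.9. Check: C(4,4) = 1, C(5,4) = 5, C(6,4) = 15 ✓. So n = 6.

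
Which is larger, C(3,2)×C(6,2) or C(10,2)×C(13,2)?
C(10,2)×C(13,2)

Reasoning: C(3,2)×C(6,2)=45, C(10,2)×C(13,2)=3,510.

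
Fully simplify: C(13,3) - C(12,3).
66

Explanation: C(13,3) - C(12,3) = C(12,2) = 66.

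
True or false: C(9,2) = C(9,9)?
False

Solution: C(9,2) = 36 but C(9,9) = 1; symmetry gives C(9,2) = C(9,7), not C(9,9).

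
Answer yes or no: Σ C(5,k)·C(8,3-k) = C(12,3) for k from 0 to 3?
No

Explanation: Vandermonde's identity gives C(13,3) = 286; RHS C(12,3) = 220.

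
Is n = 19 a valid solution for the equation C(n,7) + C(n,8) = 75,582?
No

Reasoning: C(19,7) + C(19,8) = 50,388 + 75,582 = 125,970, which does not equal 75,582.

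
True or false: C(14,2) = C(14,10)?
False

Working:
C(14,2) = 91 but C(14,10) = 1,001; symmetry gives C(14,2) = C(14,12), not C(14,10).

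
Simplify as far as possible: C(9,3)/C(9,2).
7/3

C(n,k+1)/C(n,k) = (n−k)/(k+1). Here (9−2)/(2+1) = 7/3 = 7/3.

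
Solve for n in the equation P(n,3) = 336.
8
P(n,3) = n(n−1)(n−2) is increasing in n; n(n−1)(n−2) ≈ (n−1)^3 = 336 gives n ≈ 8.0. Check: P(6,3) = 120, P(7,3) = 210, P(8,3) = 336 ✓. So n = 8.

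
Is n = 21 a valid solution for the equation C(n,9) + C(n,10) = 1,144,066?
No
C(21,9) + C(21,10) = 293,930 + 352,716 = 646,646, which does not equal 1,144,066.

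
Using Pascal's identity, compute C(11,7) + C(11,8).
495

Explanation: C(11,7) + C(11,8) = C(12,8) = 495.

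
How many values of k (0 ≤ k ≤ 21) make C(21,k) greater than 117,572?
6

Reasoning: Row 21 is unimodal and symmetric about k=21/2. C(21,7)=116,280 ≤ 117,572; C(21,8)=203,490 > 117,572; by symmetry C(21,k) > 117,572 for k = 8..13. That's 13 - 8 + 1 = 6 values.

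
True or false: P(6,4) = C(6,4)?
False

P(6,4) = 360 and C(6,4) = 15; P(n,r) = r! × C(n,r) so P > C whenever r ≥ 2.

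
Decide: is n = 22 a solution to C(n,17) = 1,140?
No

Reasoning: C(22,17) = 22·21·20·19·18·17·16·15·14·13·12·11·10·9·8·7·6/17! = 9,366,672,731,480,064,000/355,687,428,096,000 = 26,334, which does not equal 1,140.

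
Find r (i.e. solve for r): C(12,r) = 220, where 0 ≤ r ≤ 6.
3

Solution: C(12,r) is increasing for 0 ≤ r ≤ 6. Stepping up (C(12,r+1) = C(12,r)·(12−r)/(r+1)): C(12,1) = 12, C(12,2) = 66, C(12,3) = 220 ✓. So r = 3.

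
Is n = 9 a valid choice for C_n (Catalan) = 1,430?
No

Explanation: C_9 = C(18,9)/(9+1) = 48,620/10 = 4,862, which does not equal 1,430.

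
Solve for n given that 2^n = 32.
5

Working:
2^5 = 32, so n = 5.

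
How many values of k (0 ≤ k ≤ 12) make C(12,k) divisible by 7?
1

Explanation: Checking C(12,k) mod 7 for k = 0..12: divisible at k = 6. That's 1 values.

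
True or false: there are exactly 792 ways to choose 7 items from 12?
True

Explanation: C(12,7) = 792.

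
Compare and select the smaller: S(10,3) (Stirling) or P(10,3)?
P(10,3)

Working:
S(10,3) = 3·S(9,3) + S(9,2) = 3·3,025 + 255 = 9,330; P(10,3) = 720.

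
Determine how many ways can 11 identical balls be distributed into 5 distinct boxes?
1,365
C(11+5-1, 5-1) = C(15, 4) = 1,365.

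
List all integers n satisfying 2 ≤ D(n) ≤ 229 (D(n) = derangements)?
3, 4, 5

Solution: Using D(n) = (n−1)[D(n−1) + D(n−2)] with D(1)=0, D(2)=1: D(2)=1; D(3)=2; D(4)=9; D(5)=44; D(6)=265. So valid n = 3, 4, 5.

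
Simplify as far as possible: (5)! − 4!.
96

Solution: (5)! − 4! = (5)·4! − 4! = (5−1)·4! = 4·4! = 96.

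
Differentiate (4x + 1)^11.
44(4x + 1)^10

Explanation: Chain rule: 11(4x+1)^{10} × 4 = 44(4x+1)^{10}.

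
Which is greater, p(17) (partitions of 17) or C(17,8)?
C(17,8)
Pentagonal recurrence p(n) = p(n−1) + p(n−2) − p(n−5) − p(n−7) + …: p(17) = p(16) + p(15) − p(12) − p(10) + p(5) + p(2) = 231 + 176 − 77 − 42 + 7 + 2 = 297; C(17,8) = 24,310.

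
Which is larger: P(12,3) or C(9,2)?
P(12,3)
P(12,3)=1,320, C(9,2)=36.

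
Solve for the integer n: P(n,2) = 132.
P(n,2) = n(n−1) is increasing in n; n(n−1) ≈ (n−0.5)^2 = 132 gives n ≈ 12.0. Check: P(10,2) = 90, P(11,2) = 110, P(12,2) = 132 ✓. So n = 12.

Answer: 12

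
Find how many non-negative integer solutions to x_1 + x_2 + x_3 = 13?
105

C(13+3-1, 3-1) = 105.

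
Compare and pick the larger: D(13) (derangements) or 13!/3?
D(13)

D(13) = (13-1)·[D(12) + D(11)] = 12·[176,214,841 + 14,684,570] = 2,290,792,932; 13!/3 = 6,227,020,800/3 = 2,075,673,600.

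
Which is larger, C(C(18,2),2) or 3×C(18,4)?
C(C(18,2),2)

Working:
C(C(18,2),2)=11,628, 3×C(18,4)=9,180.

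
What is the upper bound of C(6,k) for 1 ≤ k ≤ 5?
20

C(6,k) is maximised at the centre of the row: C(6,3) = 20.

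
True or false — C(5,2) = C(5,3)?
True

Symmetry C(n,k) = C(n,n-k): C(5,2) = 10 and C(5,3) = 10. Both sides agree, so the statement holds.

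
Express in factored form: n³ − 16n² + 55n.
n(n − 5)(n − 11)

Explanation: n³ − 16n² + 55n = n(n² − 16n + 55) = n(n − 5)(n − 11).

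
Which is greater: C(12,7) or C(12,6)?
C(12,7)=792, C(12,6)=924.
Final answer: C(12,6)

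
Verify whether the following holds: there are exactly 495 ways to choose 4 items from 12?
True

C(12,4) = 495.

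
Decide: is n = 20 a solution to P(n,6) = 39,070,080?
No
P(20,6) = 20·19·18·17·16·15 = 27,907,200, which does not equal 39,070,080.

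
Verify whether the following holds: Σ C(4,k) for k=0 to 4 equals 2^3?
Binomial theorem: Σ C(4,k) = (1+1)^4 = 2^4 = 16; RHS 2^3 = 8.
Final answer: False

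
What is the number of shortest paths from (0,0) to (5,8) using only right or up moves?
1,287

Solution: Choose 5 rights from 13 moves: C(13,5) = 1,287.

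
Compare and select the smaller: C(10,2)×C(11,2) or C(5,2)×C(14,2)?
C(5,2)×C(14,2)

Explanation: C(10,2)×C(11,2)=2,475, C(5,2)×C(14,2)=910.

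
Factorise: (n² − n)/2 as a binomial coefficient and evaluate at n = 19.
(n² − n)/2 = n(n−1)/2 = C(n,2). At n = 19: C(19,2) = 171.
Final answer: C(n,2); C(19,2) = 171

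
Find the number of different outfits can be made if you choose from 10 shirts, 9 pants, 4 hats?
360
By the multiplication principle: 10 × 9 × 4 = 360.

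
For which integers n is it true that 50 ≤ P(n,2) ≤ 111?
P(7,2)=42; P(8,2)=56; P(9,2)=72; P(10,2)=90; P(11,2)=110; P(12,2)=132. So valid n = 8, 9, 10, 11.
Final answer: 8, 9, 10, 11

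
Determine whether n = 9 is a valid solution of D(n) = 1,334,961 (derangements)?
No

Working:
D(9) = (9-1)·[D(8) + D(7)] = 8·[14,833 + 1,854] = 133,496, which does not equal 1,334,961.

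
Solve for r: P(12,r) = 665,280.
6

Solution: P(12,r) = 12·11·…·(12−r+1), a product of r factors. Multiplying down from 12: 12 = 12; 12·11 = 132; 12·11·10 = 1,320; 12·11·10·9 = 11,880; 12·11·10·9·8 = 95,040; 12·11·10·9·8·7 = 665,280 ✓ (6 factors). So r = 6.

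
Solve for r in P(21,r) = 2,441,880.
P(21,r) = 21·20·…·(21−r+1), a product of r factors. Multiplying down from 21: 21 = 21; 21·20 = 420; 21·20·19 = 7,980; 21·20·19·18 = 143,640; 21·20·19·18·17 = 2,441,880 ✓ (5 factors). So r = 5.
Final answer: 5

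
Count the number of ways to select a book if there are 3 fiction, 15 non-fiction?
By the addition principle: 3 + 15 = 18.

Answer: 18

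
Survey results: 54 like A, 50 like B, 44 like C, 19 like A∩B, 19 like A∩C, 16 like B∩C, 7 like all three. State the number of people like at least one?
101

Solution: |A∪B∪C| = 54+50+44-19-19-16+7 = 101.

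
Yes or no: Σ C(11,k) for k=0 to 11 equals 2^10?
No

Binomial theorem: Σ C(11,k) = (1+1)^11 = 2^11 = 2,048; RHS 2^10 = 1,024.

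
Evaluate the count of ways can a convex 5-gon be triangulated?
5

Using the Catalan number formula: C_n = C(2n, n) / (n+1)
C_3 = C(6, 3) / (3+1)
     = 20 / 4
     = 5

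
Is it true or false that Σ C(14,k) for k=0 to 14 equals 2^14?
True
Binomial theorem: Σ C(14,k) = (1+1)^14 = 2^14 = 16,384; RHS 2^14 = 16,384.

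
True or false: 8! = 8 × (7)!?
True

Solution: By definition n! = n × (n-1)!, so 8! = 8 × 7!.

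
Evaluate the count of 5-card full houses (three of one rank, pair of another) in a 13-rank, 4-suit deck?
3,744
Triple rank: 13. Triple suits: C(4,3)=4. Pair rank: 12. Pair suits: C(4,2)=6. Total: 3,744.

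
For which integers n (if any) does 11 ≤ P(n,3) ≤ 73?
P(3,3)=6; P(4,3)=24; P(5,3)=60; P(6,3)=120. So valid n = 4, 5.
Final answer: 4, 5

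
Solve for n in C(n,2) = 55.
11
C(n,2) = n(n−1)/2! is increasing in n, and n(n−1) = 2!·55 = 110 ≈ (n−0.5)^2 gives n ≈ 11.0. Check: C(9,2) = 36, C(10,2) = 45, C(11,2) = 55 ✓. So n = 11.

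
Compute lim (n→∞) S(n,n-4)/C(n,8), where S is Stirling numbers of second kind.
105

Solution: The leading term of S(n,n-4) as a polynomial in n is (7)!!·C(n,8), so the ratio → (7)!! = 105.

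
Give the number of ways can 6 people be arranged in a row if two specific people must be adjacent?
240

Treat pair as unit: (6-1)! arrangements × 2 internal orders = 240.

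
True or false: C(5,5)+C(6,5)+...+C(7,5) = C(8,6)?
True

Explanation: Hockey stick identity gives Σ = C(8,6) = 28; RHS C(8,6) = 28.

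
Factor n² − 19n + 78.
(n − 6)(n − 13)
Seek roots whose sum is 19 and product is 78: (6, 13). So n² − 19n + 78 = (n − 6)(n − 13).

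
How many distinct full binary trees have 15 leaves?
2,674,440

Working:
Using the Catalan number formula: C_n = C(2n, n) / (n+1)
C_14 = C(28, 14) / (14+1)
     = 40116600 / 15
     = 2,674,440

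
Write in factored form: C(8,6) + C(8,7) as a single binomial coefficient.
C(9,7)

Reasoning: By Pascal's identity: C(8,6) + C(8,7) = C(9,7) = 36.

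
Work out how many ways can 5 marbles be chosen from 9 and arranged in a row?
15,120

P(9,5) = 9!/(9-5)! = 15,120.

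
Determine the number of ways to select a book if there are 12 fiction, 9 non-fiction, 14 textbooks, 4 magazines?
39

Working:
By the addition principle: 12 + 9 + 14 + 4 = 39.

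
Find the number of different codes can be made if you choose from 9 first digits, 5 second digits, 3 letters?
135
By the multiplication principle: 9 × 5 × 3 = 135.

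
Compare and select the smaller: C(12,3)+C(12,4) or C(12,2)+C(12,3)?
C(12,2)+C(12,3)

Reasoning: First=715, Second=286.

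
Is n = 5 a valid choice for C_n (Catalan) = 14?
C_5 = C(10,5)/(5+1) = 252/6 = 42, which does not equal 14.
Final answer: No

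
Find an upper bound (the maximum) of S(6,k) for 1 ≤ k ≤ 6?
90

Explanation: Row S(6,k) for k = 1..6 (via S(n,k) = k·S(n−1,k) + S(n−1,k−1)): 1, 31, 90, 65, 15, 1. The row is unimodal; maximum at k = 3: 90.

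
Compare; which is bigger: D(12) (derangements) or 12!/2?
12!/2

Solution: D(12) = (12-1)·[D(11) + D(10)] = 11·[14,684,570 + 1,334,961] = 176,214,841; 12!/2 = 479,001,600/2 = 239,500,800.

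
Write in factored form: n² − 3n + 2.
(n − 1)(n − 2)

Working:
Seek roots whose sum is 3 and product is 2: (1, 2). So n² − 3n + 2 = (n − 1)(n − 2).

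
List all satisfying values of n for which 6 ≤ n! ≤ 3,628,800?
3, 4, 5, 6, 7, 8, 9, 10

Solution: n! is strictly increasing; 3! = 6 and 10! = 3,628,800, so valid n = 3, 4, 5, 6, 7, 8, 9, 10.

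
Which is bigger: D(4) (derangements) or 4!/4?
D(4)

Reasoning: D(4) = (4-1)·[D(3) + D(2)] = 3·[2 + 1] = 9; 4!/4 = 24/4 = 6.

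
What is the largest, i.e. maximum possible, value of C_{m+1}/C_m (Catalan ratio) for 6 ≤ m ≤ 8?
17/5

C_{m+1}/C_m = 2(2m+1)/(m+2), which increases with m. Maximum at m = 8: 2·17/10 = 17/5.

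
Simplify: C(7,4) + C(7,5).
56

Explanation: By Pascal's identity: C(8,5) = 56.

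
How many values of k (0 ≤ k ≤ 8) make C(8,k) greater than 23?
5

Explanation: Row 8 is unimodal and symmetric about k=8/2. C(8,1)=8 ≤ 23; C(8,2)=28 > 23; by symmetry C(8,k) > 23 for k = 2..6. That's 6 - 2 + 1 = 5 values.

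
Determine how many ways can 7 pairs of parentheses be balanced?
429

Reasoning: Using the Catalan number formula: C_n = C(2n, n) / (n+1)
C_7 = C(14, 7) / (7+1)
     = 3432 / 8
     = 429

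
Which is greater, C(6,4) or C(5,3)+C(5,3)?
C(5,3)+C(5,3)

Reasoning: C(6,4)=15; C(5,3)+C(5,3)=10+10=20.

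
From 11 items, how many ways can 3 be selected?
C(11,3) = 11! / (3! × (11-3)!)
         = 11! / (3! × 8!)
         = 165
Final answer: 165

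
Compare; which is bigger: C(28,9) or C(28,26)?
C(28,9)
C(28,9)=6,906,900, C(28,26)=378.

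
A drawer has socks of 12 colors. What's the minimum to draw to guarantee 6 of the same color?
61

Explanation: Worst case: 5 of each = 60. One more: 61.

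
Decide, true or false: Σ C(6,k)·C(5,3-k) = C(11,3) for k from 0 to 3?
True

Explanation: Vandermonde's identity gives C(11,3) = 165; RHS C(11,3) = 165.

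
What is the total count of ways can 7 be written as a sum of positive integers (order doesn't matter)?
15

Working:
Pentagonal recurrence p(n) = p(n−1) + p(n−2) − p(n−5) − p(n−7) + …: p(7) = p(6) + p(5) − p(2) − p(0) = 11 + 7 − 2 − 1 = 15.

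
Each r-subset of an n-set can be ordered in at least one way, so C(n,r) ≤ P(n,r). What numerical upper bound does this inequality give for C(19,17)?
60,822,550,204,416,000

Solution: P(19,17) = 19·18·17·16·15·14·13·12·11·10·9·8·7·6·5·4·3 = 60,822,550,204,416,000, so C(19,17) ≤ 60,822,550,204,416,000. (The bound is loose by a factor of 17! = 355,687,428,096,000: C(19,17) = 60,822,550,204,416,000/355,687,428,096,000 = 171.)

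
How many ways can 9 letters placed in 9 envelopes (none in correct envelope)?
133,496

Solution: Using D(n) = (n-1)[D(n-1) + D(n-2)]:
D(9) = (9-1) × [D(8) + D(7)]
      = 8 × [14833 + 1854]
      = 8 × 16687
      = 133,496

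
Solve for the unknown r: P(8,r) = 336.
P(8,r) = 8·7·…·(8−r+1), a product of r factors. Multiplying down from 8: 8 = 8; 8·7 = 56; 8·7·6 = 336 ✓ (3 factors). So r = 3.

Answer: 3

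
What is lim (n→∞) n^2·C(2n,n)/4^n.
∞

C(2n,n) ~ 4^n/√(πn), so n^2·C(2n,n)/4^n ~ n^(2 − 1/2)/√π → ∞.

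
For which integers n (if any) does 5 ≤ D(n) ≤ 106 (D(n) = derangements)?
4, 5

Explanation: Using D(n) = (n−1)[D(n−1) + D(n−2)] with D(1)=0, D(2)=1: D(3)=2; D(4)=9; D(5)=44; D(6)=265. So valid n = 4, 5.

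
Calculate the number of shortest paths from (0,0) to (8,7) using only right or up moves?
6,435

Choose 8 rights from 15 moves: C(15,8) = 6,435.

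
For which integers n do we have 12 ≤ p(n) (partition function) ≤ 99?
7, 8, 9, 10, 11, 12

Working:
Tabulating p(n) via p(n) = p(n−1) + p(n−2) − p(n−5) − p(n−7) + …: p(6)=11; p(7)=15; p(8)=22; p(9)=30; p(10)=42; p(11)=56; p(12)=77; p(13)=101. So valid n = 7, 8, 9, 10, 11, 12.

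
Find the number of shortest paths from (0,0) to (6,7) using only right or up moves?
Choose 6 rights from 13 moves: C(13,6) = 1,716.
Final answer: 1,716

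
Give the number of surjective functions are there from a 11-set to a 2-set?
2,046

Reasoning: Onto functions = 2! × S(11,2)
First compute S(11,2) via recurrence:
Using the Stirling recurrence: S(n,k) = k·S(n-1,k) + S(n-1,k-1)
S(11,2) = 2·S(10,2) + S(10,1)
         = 2·511 + 1
         = 1022 + 1
         = 1,023
Then: 2 × 1023 = 2,046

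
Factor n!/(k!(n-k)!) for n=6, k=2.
C(6,2) = 15

Explanation: This is the binomial coefficient C(6,2) = 15.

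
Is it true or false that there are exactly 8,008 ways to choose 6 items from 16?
True

Reasoning: C(16,6) = 8,008.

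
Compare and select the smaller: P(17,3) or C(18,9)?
P(17,3)

P(17,3)=4,080, C(18,9)=48,620.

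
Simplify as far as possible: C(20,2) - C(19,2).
19

Explanation: C(20,2) - C(19,2) = C(19,1) = 19.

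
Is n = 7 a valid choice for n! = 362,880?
No

7! = 7·6! = 7·720 = 5,040, which does not equal 362,880.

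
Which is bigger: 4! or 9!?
4!=24, 9!=362,880. 9! > 4!.

Answer: 9!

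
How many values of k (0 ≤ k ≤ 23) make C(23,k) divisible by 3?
Checking C(23,k) mod 3 for k = 0..23: divisible at k = 6, 7, 8, 15, 16, 17. That's 6 values.

Answer: 6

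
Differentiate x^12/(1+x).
(12x^11(1+x) - x^12)/(1+x)²

Reasoning: Quotient rule: [12x^{11}(1+x) - x^12]/(1+x)².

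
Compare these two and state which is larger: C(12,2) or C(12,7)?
C(12,7)

Reasoning: C(12,2)=66, C(12,7)=792.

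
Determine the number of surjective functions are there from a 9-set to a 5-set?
834,120

Onto functions = 5! × S(9,5)
First compute S(9,5) via recurrence:
Using the Stirling recurrence: S(n,k) = k·S(n-1,k) + S(n-1,k-1)
S(9,5) = 5·S(8,5) + S(8,4)
         = 5·1050 + 1701
         = 5250 + 1701
         = 6,951
Then: 120 × 6951 = 834,120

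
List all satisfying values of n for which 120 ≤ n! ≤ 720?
5, 6

Solution: n! is strictly increasing; 5! = 120 and 6! = 720, so valid n = 5, 6.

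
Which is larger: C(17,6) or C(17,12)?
C(17,6)

Solution: C(17,6)=12,376, C(17,12)=6,188.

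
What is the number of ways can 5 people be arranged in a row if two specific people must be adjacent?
48

Explanation: Treat pair as unit: (5-1)! arrangements × 2 internal orders = 48.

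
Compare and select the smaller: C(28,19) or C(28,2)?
C(28,2)

Explanation: C(28,19)=6,906,900, C(28,2)=378.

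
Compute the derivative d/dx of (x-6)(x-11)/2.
(2x - 17)/2

Reasoning: d/dx[(x-6)(x-11)] = (x-11) + (x-6) = 2x - 17. Dividing by 2 gives (2x - 17)/2.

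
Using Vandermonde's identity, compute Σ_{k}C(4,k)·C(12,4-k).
1,820

= C(4+12,4) = C(16,4) = 1,820.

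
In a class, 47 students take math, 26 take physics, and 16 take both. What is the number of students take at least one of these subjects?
|A∪B| = |A|+|B|-|A∩B| = 47+26-16 = 57.
Final answer: 57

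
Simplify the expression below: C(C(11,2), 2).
C(11,2) = 55, then C(55, 2) = 1,485.
Final answer: 1,485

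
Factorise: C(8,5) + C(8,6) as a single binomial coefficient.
By Pascal's identity: C(8,5) + C(8,6) = C(9,6) = 84.

Answer: C(9,6)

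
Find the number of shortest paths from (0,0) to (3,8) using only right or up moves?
165

Choose 3 rights from 11 moves: C(11,3) = 165.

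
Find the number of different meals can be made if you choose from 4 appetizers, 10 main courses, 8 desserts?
320

Explanation: By the multiplication principle: 4 × 10 × 8 = 320.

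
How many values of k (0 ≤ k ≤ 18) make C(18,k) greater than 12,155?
7

Row 18 is unimodal and symmetric about k=18/2. C(18,5)=8,568 ≤ 12,155; C(18,6)=18,564 > 12,155; by symmetry C(18,k) > 12,155 for k = 6..12. That's 12 - 6 + 1 = 7 values.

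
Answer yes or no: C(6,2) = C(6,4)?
Symmetry C(n,k) = C(n,n-k): C(6,2) = 15 and C(6,4) = 15. Both sides agree, so the statement holds.

Answer: Yes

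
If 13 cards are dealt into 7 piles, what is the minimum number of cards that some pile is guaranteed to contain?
2

Explanation: Pigeonhole: ⌈13/7⌉ = 2.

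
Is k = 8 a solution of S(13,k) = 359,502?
No

Solution: S(13,8) = 8·S(12,8) + S(12,7) = 8·159,027 + 627,396 = 1,899,612, which does not equal 359,502.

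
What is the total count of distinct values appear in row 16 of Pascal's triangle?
Row 16 has entries C(16,0)..C(16,16); by symmetry C(16,k)=C(16,16-k), giving 9 distinct values.
Final answer: 9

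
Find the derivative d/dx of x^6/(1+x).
(6x^5(1+x) - x^6)/(1+x)²

Solution: Quotient rule: [6x^{5}(1+x) - x^6]/(1+x)².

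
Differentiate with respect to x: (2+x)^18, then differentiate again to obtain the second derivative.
306(2+x)^16

Reasoning: First derivative: 18(2+x)^{17}. Second derivative: 18·17·(2+x)^{16} = 306(2+x)^{16}.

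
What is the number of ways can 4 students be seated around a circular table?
6

Working:
Circular arrangements: (4-1)! = 6.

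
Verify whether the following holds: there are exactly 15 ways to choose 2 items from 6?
C(6,2) = 15.

Answer: True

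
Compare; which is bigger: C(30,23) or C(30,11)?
C(30,11)

Explanation: C(30,23)=2,035,800, C(30,11)=54,627,300.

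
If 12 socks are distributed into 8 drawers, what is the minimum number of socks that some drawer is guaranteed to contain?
2

Pigeonhole: ⌈12/8⌉ = 2.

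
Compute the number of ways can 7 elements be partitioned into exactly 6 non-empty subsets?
This equals S(7,6), the Stirling number of the 2nd kind.
Using the Stirling recurrence: S(n,k) = k·S(n-1,k) + S(n-1,k-1)
S(7,6) = 6·S(6,6) + S(6,5)
         = 6·1 + 15
         = 6 + 15
         = 21
Final answer: 21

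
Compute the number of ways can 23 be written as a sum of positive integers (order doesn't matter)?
Pentagonal recurrence p(n) = p(n−1) + p(n−2) − p(n−5) − p(n−7) + …: p(23) = p(22) + p(21) − p(18) − p(16) + p(11) + p(8) − p(1) = 1,002 + 792 − 385 − 231 + 56 + 22 − 1 = 1,255.

Answer: 1,255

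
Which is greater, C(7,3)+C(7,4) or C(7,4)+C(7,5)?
C(7,3)+C(7,4)

Explanation: First=70, Second=56.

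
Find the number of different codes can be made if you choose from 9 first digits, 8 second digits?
72

Reasoning: By the multiplication principle: 9 × 8 = 72.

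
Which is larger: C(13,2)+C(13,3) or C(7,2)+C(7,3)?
First=364, Second=56.
Final answer: C(13,2)+C(13,3)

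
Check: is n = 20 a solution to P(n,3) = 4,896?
No

Solution: P(20,3) = 20·19·18 = 6,840, which does not equal 4,896.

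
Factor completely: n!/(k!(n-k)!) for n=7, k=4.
C(7,4) = 35

Reasoning: This is the binomial coefficient C(7,4) = 35.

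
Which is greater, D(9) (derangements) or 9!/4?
D(9)

Working:
D(9) = (9-1)·[D(8) + D(7)] = 8·[14,833 + 1,854] = 133,496; 9!/4 = 362,880/4 = 90,720.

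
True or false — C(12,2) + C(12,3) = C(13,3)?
Pascal's identity: LHS = 66 + 220 = 286; RHS = C(13,3) = 286. Both sides agree, so the statement holds.

Answer: True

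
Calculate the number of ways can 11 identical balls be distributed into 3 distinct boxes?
78

Reasoning: C(11+3-1, 3-1) = C(13, 2) = 78.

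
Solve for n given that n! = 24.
n! is strictly increasing. 2! = 2, 3! = 6, 4! = 24 ✓. So n = 4.

Answer: 4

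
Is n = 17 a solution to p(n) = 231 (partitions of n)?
No

Pentagonal recurrence p(n) = p(n−1) + p(n−2) − p(n−5) − p(n−7) + …: p(17) = p(16) + p(15) − p(12) − p(10) + p(5) + p(2) = 231 + 176 − 77 − 42 + 7 + 2 = 297, which does not equal 231.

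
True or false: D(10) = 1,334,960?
Derangements of 10 elements: D(10) = (10-1)·[D(9) + D(8)] = 9·[133,496 + 14,833] = 1,334,961.
Final answer: False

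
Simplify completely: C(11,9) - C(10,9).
45

Reasoning: C(11,9) - C(10,9) = C(10,8) = 45.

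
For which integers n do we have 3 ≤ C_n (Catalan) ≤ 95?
C_2=2; C_3=5; C_4=14; C_5=42; C_6=132. So valid n = 3, 4, 5.

Answer: 3, 4, 5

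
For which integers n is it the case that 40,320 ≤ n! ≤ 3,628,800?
8, 9, 10

n! is strictly increasing; 8! = 40,320 and 10! = 3,628,800, so valid n = 8, 9, 10.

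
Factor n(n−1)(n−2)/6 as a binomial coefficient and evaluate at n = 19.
C(n,3); C(19,3) = 969

n(n−1)(n−2)/6 = n!/(3!(n−3)!) = C(n,3). At n = 19: C(19,3) = 969.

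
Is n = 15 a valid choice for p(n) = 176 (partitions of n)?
Pentagonal recurrence p(n) = p(n−1) + p(n−2) − p(n−5) − p(n−7) + …: p(15) = p(14) + p(13) − p(10) − p(8) + p(3) + p(0) = 135 + 101 − 42 − 22 + 3 + 1 = 176, which equals 176.
Final answer: Yes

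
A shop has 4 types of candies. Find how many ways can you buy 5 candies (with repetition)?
56
Stars and bars: C(5+4-1, 5) = C(8, 5) = 56.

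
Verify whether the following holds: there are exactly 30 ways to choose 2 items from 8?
False
C(8,2) = 28 ≠ 30.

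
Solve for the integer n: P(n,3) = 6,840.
20

P(n,3) = n(n−1)(n−2) is increasing in n; n(n−1)(n−2) ≈ (n−1)^3 = 6,840 gives n ≈ 20.0. Check: P(18,3) = 4,896, P(19,3) = 5,814, P(20,3) = 6,840 ✓. So n = 20.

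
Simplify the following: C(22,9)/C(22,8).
C(n,k+1)/C(n,k) = (n−k)/(k+1). Here (22−8)/(8+1) = 14/9 = 14/9.

Answer: 14/9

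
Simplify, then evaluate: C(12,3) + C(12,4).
715

Reasoning: By Pascal's identity: C(13,4) = 715.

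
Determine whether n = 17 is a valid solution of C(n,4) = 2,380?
Yes

Explanation: C(17,4) = 17·16·15·14/4! = 57,120/24 = 2,380, which equals 2,380.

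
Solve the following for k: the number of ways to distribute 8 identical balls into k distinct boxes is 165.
4
Stars and bars: the count is C(8+k−1, k−1), increasing in k. k=2: C(9,1) = 9, k=3: C(10,2) = 45, k=4: C(11,3) = 165 ✓. So k = 4.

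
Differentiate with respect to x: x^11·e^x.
(11x^10 + x^11)e^x

Explanation: Product rule: d/dx[x^11]·e^x + x^11·d/dx[e^x] = 11x^{10}e^x + x^11e^x.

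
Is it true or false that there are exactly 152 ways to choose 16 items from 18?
False
C(18,16) = 153 ≠ 152.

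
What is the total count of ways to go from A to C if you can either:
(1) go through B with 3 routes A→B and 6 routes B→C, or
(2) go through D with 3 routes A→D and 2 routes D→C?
24

Working:
Route via B: 3×6=18. Route via D: 3×2=6. Total: 24.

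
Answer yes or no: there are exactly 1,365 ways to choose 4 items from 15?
Yes

Reasoning: C(15,4) = 1,365.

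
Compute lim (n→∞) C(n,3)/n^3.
C(n,3) ≈ n^3/3! for large n. Limit = 1/3! = 1/6.
Final answer: 1/6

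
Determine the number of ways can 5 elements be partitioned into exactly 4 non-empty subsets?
10

Solution: This equals S(5,4), the Stirling number of the 2nd kind.
Using the Stirling recurrence: S(n,k) = k·S(n-1,k) + S(n-1,k-1)
S(5,4) = 4·S(4,4) + S(4,3)
         = 4·1 + 6
         = 4 + 6
         = 10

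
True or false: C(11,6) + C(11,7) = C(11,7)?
False

Solution: Pascal's identity gives C(12,7) = 792, whereas C(11,7) = 330.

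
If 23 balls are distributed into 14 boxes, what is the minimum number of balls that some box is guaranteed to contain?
2

Explanation: Pigeonhole: ⌈23/14⌉ = 2.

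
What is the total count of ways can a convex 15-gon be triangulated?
Using the Catalan number formula: C_n = C(2n, n) / (n+1)
C_13 = C(26, 13) / (13+1)
     = 10400600 / 14
     = 742,900
Final answer: 742,900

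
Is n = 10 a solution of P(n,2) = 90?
P(10,2) = 10·9 = 90, which equals 90.

Answer: Yes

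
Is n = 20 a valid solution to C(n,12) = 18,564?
No

Explanation: C(20,12) = 20·19·18·17·16·15·14·13·12·11·10·9/12! = 60,339,831,552,000/479,001,600 = 125,970, which does not equal 18,564.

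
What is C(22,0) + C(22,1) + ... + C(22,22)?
4,194,304

Solution: Sum of binomial coefficients = 2^22 = 4,194,304.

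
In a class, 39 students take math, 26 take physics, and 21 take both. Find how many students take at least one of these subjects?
44

Working:
|A∪B| = |A|+|B|-|A∩B| = 39+26-21 = 44.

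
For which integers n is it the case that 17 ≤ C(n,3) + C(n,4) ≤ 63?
C(5,3)+C(5,4)=15; C(6,3)+C(6,4)=35; C(7,3)+C(7,4)=70. So valid n = 6.
Final answer: 6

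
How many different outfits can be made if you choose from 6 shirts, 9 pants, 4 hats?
216

By the multiplication principle: 6 × 9 × 4 = 216.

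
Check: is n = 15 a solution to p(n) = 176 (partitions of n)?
Pentagonal recurrence p(n) = p(n−1) + p(n−2) − p(n−5) − p(n−7) + …: p(15) = p(14) + p(13) − p(10) − p(8) + p(3) + p(0) = 135 + 101 − 42 − 22 + 3 + 1 = 176, which equals 176.
Final answer: Yes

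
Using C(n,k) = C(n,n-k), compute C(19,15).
3,876

Solution: C(19,15) = C(19,4) = 3,876.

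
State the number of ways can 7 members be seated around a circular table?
720

Circular arrangements: (7-1)! = 720.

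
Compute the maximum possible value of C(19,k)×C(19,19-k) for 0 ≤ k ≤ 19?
8,533,694,884
C(19,k)·C(19,19-k) = C(19,k)², maximised at the centre k = 9: C(19,9)² = 8,533,694,884.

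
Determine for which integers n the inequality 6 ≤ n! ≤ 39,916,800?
3, 4, 5, 6, 7, 8, 9, 10, 11

Solution: n! is strictly increasing; 3! = 6 and 11! = 39,916,800, so valid n = 3, 4, 5, 6, 7, 8, 9, 10, 11.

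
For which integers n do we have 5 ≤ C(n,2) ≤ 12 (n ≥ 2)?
4, 5

Explanation: C(3,2)=3; C(4,2)=6; C(5,2)=10; C(6,2)=15. So valid n = 4, 5.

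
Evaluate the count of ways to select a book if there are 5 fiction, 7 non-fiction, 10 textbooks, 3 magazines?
25

By the addition principle: 5 + 7 + 10 + 3 = 25.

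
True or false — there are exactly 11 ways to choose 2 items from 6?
False

Solution: C(6,2) = 15 ≠ 11.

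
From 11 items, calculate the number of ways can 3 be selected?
165

Reasoning: C(11,3) = 11! / (3! × (11-3)!)
         = 11! / (3! × 8!)
         = 165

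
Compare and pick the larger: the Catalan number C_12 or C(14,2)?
C_12
C_12 = C(24,12)/(12+1) = 2,704,156/13 = 208,012; C(14,2) = 91.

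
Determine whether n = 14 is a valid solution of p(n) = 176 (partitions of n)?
No
Pentagonal recurrence p(n) = p(n−1) + p(n−2) − p(n−5) − p(n−7) + …: p(14) = p(13) + p(12) − p(9) − p(7) + p(2) = 101 + 77 − 30 − 15 + 2 = 135, which does not equal 176.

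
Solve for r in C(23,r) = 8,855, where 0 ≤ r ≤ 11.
4

Reasoning: C(23,r) is increasing for 0 ≤ r ≤ 11. Stepping up (C(23,r+1) = C(23,r)·(23−r)/(r+1)): C(23,1) = 23, C(23,2) = 253, C(23,3) = 1,771, C(23,4) = 8,855 ✓. So r = 4.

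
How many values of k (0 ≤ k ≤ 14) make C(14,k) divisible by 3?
3

Checking C(14,k) mod 3 for k = 0..14: divisible at k = 6, 7, 8. That's 3 values.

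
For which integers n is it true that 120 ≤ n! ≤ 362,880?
5, 6, 7, 8, 9
n! is strictly increasing; 5! = 120 and 9! = 362,880, so valid n = 5, 6, 7, 8, 9.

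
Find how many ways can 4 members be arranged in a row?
Arrangements of 4 distinct objects: 4! = 24.

Answer: 24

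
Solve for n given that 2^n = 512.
9

Solution: 2^9 = 512, so n = 9.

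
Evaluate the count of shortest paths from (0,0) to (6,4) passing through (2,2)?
90

Explanation: To (2,2): C(4,2)=6. From there: C(6,4)=15. Total: 90.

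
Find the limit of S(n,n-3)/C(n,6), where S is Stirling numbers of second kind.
15

Solution: The leading term of S(n,n-3) as a polynomial in n is (5)!!·C(n,6), so the ratio → (5)!! = 15.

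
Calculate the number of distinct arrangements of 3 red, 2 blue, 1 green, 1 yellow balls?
420

Multinomial: 7!/(3! × 2! × 1! × 1!) = 420.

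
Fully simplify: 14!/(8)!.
2,162,160
This equals 14×13×...×9 = 2,162,160.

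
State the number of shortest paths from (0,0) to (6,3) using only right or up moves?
84
Choose 6 rights from 9 moves: C(9,6) = 84.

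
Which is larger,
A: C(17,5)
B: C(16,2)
A

Working:
A=C(17,5)=6,188, B=C(16,2)=120.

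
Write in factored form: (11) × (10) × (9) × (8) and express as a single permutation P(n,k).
Product of 4 consecutive descending integers starting at 11: P(11,4) = 11!/7! = 7,920.

Answer: P(11,4) = 11!/(7)!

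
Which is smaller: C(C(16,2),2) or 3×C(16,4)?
3×C(16,4)

Explanation: C(C(16,2),2)=7,140, 3×C(16,4)=5,460.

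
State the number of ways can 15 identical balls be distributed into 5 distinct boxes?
3,876
C(15+5-1, 5-1) = C(19, 4) = 3,876.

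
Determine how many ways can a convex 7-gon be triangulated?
42

Reasoning: Using the Catalan number formula: C_n = C(2n, n) / (n+1)
C_5 = C(10, 5) / (5+1)
     = 252 / 6
     = 42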